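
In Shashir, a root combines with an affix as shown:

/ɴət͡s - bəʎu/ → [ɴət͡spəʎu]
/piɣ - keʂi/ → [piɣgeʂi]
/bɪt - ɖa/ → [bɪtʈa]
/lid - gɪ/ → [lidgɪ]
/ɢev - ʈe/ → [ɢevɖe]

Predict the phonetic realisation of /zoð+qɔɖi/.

[zoðɢɔɖi]

The data show progressive voicing assimilation: /b/ → [p] after /t͡s/; /k/ → [g] after /ɣ/; /ɖ/ → [ʈ] after /t/; /ʈ/ → [ɖ] after /v/. In each pair only voicing changes, matching the preceding consonant, while place and manner stay constant.
No alternation appears in [lidgɪ]: there the adjacent consonants already agree in voicing (/g/ and /d/ are both voiced), so this form is consistent with the same rule.
/q/ is a voiceless uvular stop. The preceding trigger /ð/ is voiced, so /q/ must become voiced as well.
A voiced uvular stop is [ɢ], so the surface segment is [ɢ].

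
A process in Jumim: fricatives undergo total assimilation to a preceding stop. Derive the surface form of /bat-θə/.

/θ/ is the segment targeted by the rule; it sits immediately after /t/, so it assimilates completely and surfaces as [t].

[battə]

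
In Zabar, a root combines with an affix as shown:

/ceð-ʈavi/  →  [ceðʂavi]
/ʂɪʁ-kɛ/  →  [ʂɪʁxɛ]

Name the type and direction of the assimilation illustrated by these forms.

Comparing underlying and surface forms, /ʈ/ → [ʂ] is the alternation; the neighbouring /ð/ is constant.
/ʈ/ is a stop while /ð/ is a fricative; the output [ʂ] is a fricative, matching the trigger — so the feature that spreads is manner.
Place and voice are unchanged, so the assimilation is partial, not total.
The same holds elsewhere in the data: /k/ → [x] after /ʁ/ (stop → fricative, matching a fricative) — only manner changes, and always toward the preceding segment.
Since the segment that changes follows the conditioning segment, the assimilation is progressive.

progressive manner assimilation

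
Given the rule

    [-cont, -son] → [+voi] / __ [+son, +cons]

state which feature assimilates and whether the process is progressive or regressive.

regressive voicing assimilation

The structural change is [+voi], and the conditioning segment [+son, +cons] (a sonorant consonant) is itself voiced, so the target comes to share the voicing of its neighbour — voicing assimilation.
Since the environment is written after the underscore, the trigger follows the target; the direction is regressive.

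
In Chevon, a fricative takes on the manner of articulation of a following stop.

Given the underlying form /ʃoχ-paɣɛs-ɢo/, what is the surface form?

[ʃoqpaɣɛtɢo]

The rule targets /χ/ (voiceless uvular fricative), which sits before the trigger /p/ (stop).
Changing only its manner to stop gives [q] — the voiceless uvular stop.
At the second juncture, /s/ likewise becomes [t] adjacent to /ɢ/.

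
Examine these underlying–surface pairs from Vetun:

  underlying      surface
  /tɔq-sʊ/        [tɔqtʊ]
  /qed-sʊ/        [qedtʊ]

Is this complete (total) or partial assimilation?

partial assimilation

Underlying /s/ is realised as [t] next to /q/; /q/ itself does not change.
The change fricative → stop matches the manner of the preceding /q/, identifying this as manner assimilation.
Place and voice are unchanged, so the assimilation is partial, not total.
Checking the remaining alternation: /s/ → [t] after /d/ (fricative → stop, matching a stop) — only manner changes, and always toward the preceding segment.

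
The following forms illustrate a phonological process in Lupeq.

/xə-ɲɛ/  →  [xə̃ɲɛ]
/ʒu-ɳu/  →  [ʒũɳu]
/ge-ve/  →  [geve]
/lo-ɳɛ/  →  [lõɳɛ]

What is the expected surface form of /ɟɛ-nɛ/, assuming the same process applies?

[ɟɛ̃nɛ]

The data show regressive nasality assimilation (vowel nasalisation): /ə/ → [ə̃] before /ɲ/; /u/ → [ũ] before /ɳ/; /o/ → [õ] before /ɳ/ — a vowel is nasalised by an immediately following nasal consonant.
No change occurs in [geve] because the vowel at the boundary is adjacent to an oral consonant, not a nasal (/e/ next to /v/).
/ɛ/ sits next to the nasal /n/ and is therefore nasalised to [ɛ̃].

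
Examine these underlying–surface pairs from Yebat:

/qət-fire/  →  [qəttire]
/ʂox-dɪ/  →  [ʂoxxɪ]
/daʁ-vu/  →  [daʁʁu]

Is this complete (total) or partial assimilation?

Underlying /f/ is realised as [t] next to /t/; /t/ itself does not change.
The output [t] is identical to the trigger /t/ — every feature (place, manner, voicing) has been copied — so this is total assimilation.
The remaining alternations confirm this: /d/ → [x] after /x/; /v/ → [ʁ] after /ʁ/ — in each case the output is a copy of the preceding consonant.

total assimilation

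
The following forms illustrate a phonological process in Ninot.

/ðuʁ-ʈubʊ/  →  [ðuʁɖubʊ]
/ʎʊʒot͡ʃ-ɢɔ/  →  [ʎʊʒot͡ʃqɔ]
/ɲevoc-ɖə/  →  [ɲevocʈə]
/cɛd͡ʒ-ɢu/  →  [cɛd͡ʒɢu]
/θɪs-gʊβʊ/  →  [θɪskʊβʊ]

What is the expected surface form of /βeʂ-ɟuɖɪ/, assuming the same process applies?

[βeʂcuɖɪ]

The data show progressive voicing assimilation: /ʈ/ → [ɖ] after /ʁ/; /ɢ/ → [q] after /t͡ʃ/; /ɖ/ → [ʈ] after /c/; /g/ → [k] after /s/. In each pair only voicing changes, matching the preceding consonant, while place and manner stay constant.
No alternation appears in [cɛd͡ʒɢu]: there the adjacent consonants already agree in voicing (/ɢ/ and /d͡ʒ/ are both voiced), so this form is consistent with the same rule.
The rule targets /ɟ/ (voiced palatal stop), which sits after the trigger /ʂ/ (voiceless).
Changing only its voicing to voiceless gives [c] — the voiceless palatal stop.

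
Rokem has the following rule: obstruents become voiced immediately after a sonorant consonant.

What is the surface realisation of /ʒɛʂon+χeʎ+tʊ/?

The rule targets /χ/ (voiceless uvular fricative), which sits after the trigger /n/ (voiced).
The voiced uvular fricative is [ʁ], so /χ/ → [ʁ].
The same rule applies at the second boundary: /t/ → [d] next to /ʎ/.

[ʒɛʂonʁeʎdʊ]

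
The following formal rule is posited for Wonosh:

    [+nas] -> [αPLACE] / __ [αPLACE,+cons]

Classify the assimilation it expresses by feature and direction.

regressive place assimilation

The rule copies the place features (abbreviated [PLACE]) from the environment onto the target, so the assimilating feature is place.
Since the environment is written after the underscore, the trigger follows the target; the direction is regressive.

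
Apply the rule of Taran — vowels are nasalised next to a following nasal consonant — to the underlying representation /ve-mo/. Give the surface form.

[vẽmo]

/e/ sits next to the nasal /m/ and is therefore nasalised to [ẽ].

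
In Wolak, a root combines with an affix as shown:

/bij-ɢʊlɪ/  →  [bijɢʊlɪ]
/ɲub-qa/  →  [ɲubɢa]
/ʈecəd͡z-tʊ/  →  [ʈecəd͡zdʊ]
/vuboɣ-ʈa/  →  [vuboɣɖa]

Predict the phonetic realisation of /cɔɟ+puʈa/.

The data show progressive voicing assimilation: /q/ → [ɢ] after /b/; /t/ → [d] after /d͡z/; /ʈ/ → [ɖ] after /ɣ/. In each pair only voicing changes, matching the preceding consonant, while place and manner stay constant.
No alternation appears in [bijɢʊlɪ]: there the adjacent consonants already agree in voicing (/ɢ/ and /j/ are both voiced), so this form is consistent with the same rule.
The rule targets /p/ (voiceless bilabial stop), which sits after the trigger /ɟ/ (voiced).
A voiced bilabial stop is [b], so the surface segment is [b].

[cɔɟbuʈa]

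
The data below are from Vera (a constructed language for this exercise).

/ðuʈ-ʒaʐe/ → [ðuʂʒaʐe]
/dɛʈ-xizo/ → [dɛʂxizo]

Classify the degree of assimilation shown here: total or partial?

partial assimilation

Underlying /ʈ/ is realised as [ʂ] next to /ʒ/; /ʒ/ itself does not change.
/ʈ/ is a stop while /ʒ/ is a fricative; the output [ʂ] is a fricative, matching the trigger — so the feature that spreads is manner.
Place and voice are unchanged, so the assimilation is partial, not total.
The same holds elsewhere in the data: /ʈ/ → [ʂ] before /x/ (stop → fricative, matching a fricative) — only manner changes, and always toward the following segment.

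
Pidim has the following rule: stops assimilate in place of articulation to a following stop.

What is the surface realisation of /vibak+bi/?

The rule targets /k/ (voiceless velar stop), which sits before the trigger /b/ (bilabial).
A voiceless bilabial stop is [p], so the surface segment is [p].

[vibapbi]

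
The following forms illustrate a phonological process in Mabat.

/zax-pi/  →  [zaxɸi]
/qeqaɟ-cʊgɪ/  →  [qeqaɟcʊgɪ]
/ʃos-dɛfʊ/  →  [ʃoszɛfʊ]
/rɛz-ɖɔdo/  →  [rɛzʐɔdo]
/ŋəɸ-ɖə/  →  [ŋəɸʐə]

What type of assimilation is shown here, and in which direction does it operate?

The segment that alternates is /p/, which surfaces as [ɸ] when adjacent to /x/.
/p/ is a stop while /x/ is a fricative; the output [ɸ] is a fricative, matching the trigger — so the feature that spreads is manner.
Place and voice are unchanged, so the assimilation is partial, not total.
The same holds elsewhere in the data: /d/ → [z] after /s/ (stop → fricative, matching a fricative); /ɖ/ → [ʐ] after /z/ (stop → fricative, matching a fricative); /ɖ/ → [ʐ] after /ɸ/ (stop → fricative, matching a fricative) — only manner changes, and always toward the preceding segment.
No alternation appears in [qeqaɟcʊgɪ]: there the adjacent consonants already agree in manner (/c/ and /ɟ/ are both stops), so this form is consistent with the same rule.
The trigger is the preceding segment, so the direction is progressive (perseverative).

progressive manner assimilation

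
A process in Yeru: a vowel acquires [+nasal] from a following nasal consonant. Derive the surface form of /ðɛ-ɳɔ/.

The vowel /ɛ/ is adjacent to the following nasal /ɳ/, so it acquires [+nasal] and surfaces as [ɛ̃].

[ðɛ̃ɳɔ]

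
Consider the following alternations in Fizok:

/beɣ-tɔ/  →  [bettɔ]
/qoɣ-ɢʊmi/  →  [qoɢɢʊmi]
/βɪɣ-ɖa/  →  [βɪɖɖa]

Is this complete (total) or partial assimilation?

total assimilation

Comparing underlying and surface forms, /ɣ/ → [t] is the alternation; the neighbouring /t/ is constant.
The output [t] is identical to the trigger /t/ — every feature (place, manner, voicing) has been copied — so this is total assimilation.
The remaining alternations confirm this: /ɣ/ → [ɢ] before /ɢ/; /ɣ/ → [ɖ] before /ɖ/ — in each case the output is a copy of the following consonant.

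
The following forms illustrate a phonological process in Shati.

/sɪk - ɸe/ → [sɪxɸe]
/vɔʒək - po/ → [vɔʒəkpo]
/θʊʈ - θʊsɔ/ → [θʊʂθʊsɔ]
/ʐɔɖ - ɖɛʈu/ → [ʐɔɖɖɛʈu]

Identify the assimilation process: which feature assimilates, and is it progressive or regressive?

Underlying /k/ is realised as [x] next to /ɸ/; /ɸ/ itself does not change.
The change stop → fricative matches the manner of the following /ɸ/, identifying this as manner assimilation.
Place and voice are unchanged, so the assimilation is partial, not total.
Checking the remaining alternation: /ʈ/ → [ʂ] before /θ/ (stop → fricative, matching a fricative) — only manner changes, and always toward the following segment.
Nothing changes in [vɔʒəkpo], [ʐɔɖɖɛʈu]: there the adjacent consonants already agree in manner (/k/ and /p/ are both stops; /ɖ/ and /ɖ/ are both stops), so these forms are consistent with the same rule.
Since the segment that changes precedes the conditioning segment, the assimilation is regressive.

regressive manner assimilation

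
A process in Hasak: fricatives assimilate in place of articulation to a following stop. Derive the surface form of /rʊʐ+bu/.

[rʊβbu]

/ʐ/ is a voiced retroflex fricative. The following trigger /b/ is bilabial, so /ʐ/ must become bilabial as well.
A voiced bilabial fricative is [β], so the surface segment is [β].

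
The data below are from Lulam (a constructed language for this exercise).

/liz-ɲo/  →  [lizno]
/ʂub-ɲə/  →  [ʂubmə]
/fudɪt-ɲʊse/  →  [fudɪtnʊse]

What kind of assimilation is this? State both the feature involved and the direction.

Comparing underlying and surface forms, /ɲ/ → [n] is the alternation; the neighbouring /z/ is constant.
/ɲ/ is palatal while /z/ is alveolar; the output [n] is alveolar, matching the trigger — so the feature that spreads is place.
Manner and voice are unchanged, so the assimilation is partial, not total.
The same holds elsewhere in the data: /ɲ/ → [m] after /b/ (palatal → bilabial, matching bilabial); /ɲ/ → [n] after /t/ (palatal → alveolar, matching alveolar) — only place changes, and always toward the preceding segment.
The trigger is the preceding segment, so the direction is progressive (perseverative).

progressive place assimilation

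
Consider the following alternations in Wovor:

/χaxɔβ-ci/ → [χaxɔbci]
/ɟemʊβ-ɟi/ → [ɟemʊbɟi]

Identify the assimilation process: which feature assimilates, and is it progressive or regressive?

Comparing underlying and surface forms, /β/ → [b] is the alternation; the neighbouring /c/ is constant.
The change fricative → stop matches the manner of the following /c/, identifying this as manner assimilation.
Place and voice are unchanged, so the assimilation is partial, not total.
Checking the remaining alternation: /β/ → [b] before /ɟ/ (fricative → stop, matching a stop) — only manner changes, and always toward the following segment.
The trigger is the following segment, so the direction is regressive (anticipatory).

regressive manner assimilation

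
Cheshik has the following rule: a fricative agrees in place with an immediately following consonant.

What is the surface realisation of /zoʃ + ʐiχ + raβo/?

The rule targets /ʃ/ (voiceless postalveolar fricative), which sits before the trigger /ʐ/ (retroflex).
Changing only its place to retroflex gives [ʂ] — the voiceless retroflex fricative.
The same rule applies at the second boundary: /χ/ → [s] next to /r/.

[zoʂʐisraβo]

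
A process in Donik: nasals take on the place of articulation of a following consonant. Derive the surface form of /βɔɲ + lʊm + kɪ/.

The rule targets /ɲ/ (voiced palatal nasal), which sits before the trigger /l/ (alveolar).
A voiced alveolar nasal is [n], so the surface segment is [n].
The same rule applies at the second boundary: /m/ → [ŋ] next to /k/.

[βɔnlʊŋkɪ]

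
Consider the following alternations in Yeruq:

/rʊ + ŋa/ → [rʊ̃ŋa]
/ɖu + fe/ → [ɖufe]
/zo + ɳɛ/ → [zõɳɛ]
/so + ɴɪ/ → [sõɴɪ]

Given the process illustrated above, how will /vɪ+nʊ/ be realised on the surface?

The data show regressive nasality assimilation (vowel nasalisation): /ʊ/ → [ʊ̃] before /ŋ/; /o/ → [õ] before /ɳ/; /o/ → [õ] before /ɴ/ — a vowel is nasalised by an immediately following nasal consonant.
No change occurs in [ɖufe] because the vowel at the boundary is adjacent to an oral consonant, not a nasal (/u/ next to /f/).
The vowel /ɪ/ is adjacent to the following nasal /n/, so it acquires [+nasal] and surfaces as [ɪ̃].

[vɪ̃nʊ]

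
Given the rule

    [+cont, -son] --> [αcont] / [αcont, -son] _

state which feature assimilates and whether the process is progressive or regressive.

The shared variable α links the value of [cont] on the target to that of the neighbouring obstruent. [cont] distinguishes stops from fricatives — a manner-of-articulation feature — so this is manner assimilation.
The conditioning segment sits to the left of the focus bar, meaning the trigger precedes the segment that changes — progressive assimilation.

progressive manner assimilation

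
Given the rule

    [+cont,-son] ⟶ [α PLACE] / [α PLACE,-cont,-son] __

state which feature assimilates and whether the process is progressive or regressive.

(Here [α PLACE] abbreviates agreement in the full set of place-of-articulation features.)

progressive place assimilation

The rule copies the place features (abbreviated [PLACE]) from the environment onto the target, so the assimilating feature is place.
Since the environment is written before the underscore, the trigger precedes the target; the direction is progressive.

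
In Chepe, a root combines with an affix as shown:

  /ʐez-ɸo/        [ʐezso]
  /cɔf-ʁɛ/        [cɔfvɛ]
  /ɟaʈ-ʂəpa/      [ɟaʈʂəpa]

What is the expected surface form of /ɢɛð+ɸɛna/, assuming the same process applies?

[ɢɛðθɛna]

The data show progressive place assimilation: /ɸ/ → [s] after /z/; /ʁ/ → [v] after /f/. In each pair only place changes, matching the preceding consonant, while manner and voice stay constant.
Nothing changes in [ɟaʈʂəpa]: there the adjacent consonants already agree in place (/ʂ/ and /ʈ/ are both retroflex), so this form is consistent with the same rule.
/ɸ/ is a voiceless bilabial fricative. The preceding trigger /ð/ is dental, so /ɸ/ must become dental as well.
Changing only its place to dental gives [θ] — the voiceless dental fricative.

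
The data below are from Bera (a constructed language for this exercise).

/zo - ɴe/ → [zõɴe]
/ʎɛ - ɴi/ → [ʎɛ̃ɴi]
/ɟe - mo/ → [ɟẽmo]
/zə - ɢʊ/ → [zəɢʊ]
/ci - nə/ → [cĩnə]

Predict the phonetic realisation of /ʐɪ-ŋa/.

[ʐɪ̃ŋa]

The data show regressive nasality assimilation (vowel nasalisation): /o/ → [õ] before /ɴ/; /ɛ/ → [ɛ̃] before /ɴ/; /e/ → [ẽ] before /m/; /i/ → [ĩ] before /n/ — a vowel is nasalised by an immediately following nasal consonant.
No change occurs in [zəɢʊ] because the vowel at the boundary is adjacent to an oral consonant, not a nasal (/ə/ next to /ɢ/).
/ɪ/ sits next to the nasal /ŋ/ and is therefore nasalised to [ɪ̃].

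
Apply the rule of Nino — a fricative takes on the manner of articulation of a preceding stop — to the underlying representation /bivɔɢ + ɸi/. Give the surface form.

[bivɔɢpi]

/ɸ/ is a voiceless bilabial fricative. The preceding trigger /ɢ/ is a stop, so /ɸ/ must become a stop as well.
The voiceless bilabial stop is [p], so /ɸ/ → [p].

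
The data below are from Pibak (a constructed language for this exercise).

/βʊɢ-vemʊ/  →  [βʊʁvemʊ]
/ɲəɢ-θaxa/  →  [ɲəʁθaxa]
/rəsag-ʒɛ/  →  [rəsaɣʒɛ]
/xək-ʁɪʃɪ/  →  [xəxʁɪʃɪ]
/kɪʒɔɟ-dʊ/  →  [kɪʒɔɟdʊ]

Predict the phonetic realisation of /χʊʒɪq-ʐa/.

The data show regressive manner assimilation: /ɢ/ → [ʁ] before /v/; /ɢ/ → [ʁ] before /θ/; /g/ → [ɣ] before /ʒ/; /k/ → [x] before /ʁ/. In each pair only manner changes, matching the following consonant, while place and voice stay constant.
Nothing changes in [kɪʒɔɟdʊ]: there the adjacent consonants already agree in manner (/ɟ/ and /d/ are both stops), so this form is consistent with the same rule.
/q/ is a voiceless uvular stop. The following trigger /ʐ/ is a fricative, so /q/ must become a fricative as well.
Changing only its manner to fricative gives [χ] — the voiceless uvular fricative.

[χʊʒɪχʐa]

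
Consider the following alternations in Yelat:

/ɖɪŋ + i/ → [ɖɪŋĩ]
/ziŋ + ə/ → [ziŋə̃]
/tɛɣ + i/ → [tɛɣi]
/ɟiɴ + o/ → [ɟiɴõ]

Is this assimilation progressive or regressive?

The vowel /i/ surfaces as nasalised [ĩ] next to the preceding nasal /ŋ/ — it has acquired the [+nasal] feature of its neighbour.
The other forms show the same pattern: /ə/ → [ə̃] after /ŋ/; /o/ → [õ] after /ɴ/ — each time a vowel is nasalised next to a preceding nasal.
No change occurs in [tɛɣi] because the vowel at the boundary is adjacent to an oral consonant, not a nasal (/i/ next to /ɣ/).
Because the conditioning nasal is to the left of the vowel that changes, the process is progressive (perseverative).

progressive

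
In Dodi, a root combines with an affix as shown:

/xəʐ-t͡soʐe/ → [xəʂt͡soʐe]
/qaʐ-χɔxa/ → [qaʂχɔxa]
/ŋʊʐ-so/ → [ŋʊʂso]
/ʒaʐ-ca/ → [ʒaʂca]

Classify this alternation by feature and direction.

regressive voicing assimilation

The segment that alternates is /ʐ/, which surfaces as [ʂ] when adjacent to /t͡s/.
The change voiced → voiceless matches the voicing of the following /t͡s/, identifying this as voicing assimilation.
Place and manner are unchanged, so the assimilation is partial, not total.
The other alternating forms pattern the same way: /ʐ/ → [ʂ] before /χ/ (voiced → voiceless, matching voiceless); /ʐ/ → [ʂ] before /s/ (voiced → voiceless, matching voiceless); /ʐ/ → [ʂ] before /c/ (voiced → voiceless, matching voiceless) — only voicing changes, and always toward the following segment.
The trigger is the following segment, so the direction is regressive (anticipatory).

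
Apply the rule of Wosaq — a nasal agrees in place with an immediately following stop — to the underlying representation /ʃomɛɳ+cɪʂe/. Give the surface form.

The rule targets /ɳ/ (voiced retroflex nasal), which sits before the trigger /c/ (palatal).
A voiced palatal nasal is [ɲ], so the surface segment is [ɲ].

[ʃomɛɲcɪʂe]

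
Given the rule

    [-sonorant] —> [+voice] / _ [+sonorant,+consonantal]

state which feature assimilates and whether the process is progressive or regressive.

regressive voicing assimilation

The structural change is [+voice], and the conditioning segment [+sonorant,+consonantal] (a sonorant consonant) is itself voiced, so the target comes to share the voicing of its neighbour — voicing assimilation.
Since the environment is written after the underscore, the trigger follows the target; the direction is regressive.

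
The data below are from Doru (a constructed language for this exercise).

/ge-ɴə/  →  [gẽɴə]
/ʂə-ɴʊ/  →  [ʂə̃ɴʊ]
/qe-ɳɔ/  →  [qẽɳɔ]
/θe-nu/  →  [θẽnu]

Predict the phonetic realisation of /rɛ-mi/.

The data show regressive nasality assimilation (vowel nasalisation): /e/ → [ẽ] before /ɴ/; /ə/ → [ə̃] before /ɴ/; /e/ → [ẽ] before /ɳ/; /e/ → [ẽ] before /n/ — a vowel is nasalised by an immediately following nasal consonant.
The vowel /ɛ/ is adjacent to the following nasal /m/, so it acquires [+nasal] and surfaces as [ɛ̃].

[rɛ̃mi]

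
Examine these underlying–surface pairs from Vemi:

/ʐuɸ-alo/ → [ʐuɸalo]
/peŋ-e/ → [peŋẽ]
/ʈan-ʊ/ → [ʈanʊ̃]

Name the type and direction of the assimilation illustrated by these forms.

The vowel /e/ surfaces as nasalised [ẽ] next to the preceding nasal /ŋ/ — it has acquired the [+nasal] feature of its neighbour.
Likewise in the remaining data: /ʊ/ → [ʊ̃] after /n/ — each time a vowel is nasalised next to a preceding nasal.
No change occurs in [ʐuɸalo] because the vowel at the boundary is adjacent to an oral consonant, not a nasal (/a/ next to /ɸ/).
Because the conditioning nasal is to the left of the vowel that changes, the process is progressive (perseverative).

progressive nasality assimilation (vowel nasalisation)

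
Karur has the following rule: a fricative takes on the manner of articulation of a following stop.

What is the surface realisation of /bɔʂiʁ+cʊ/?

The rule targets /ʁ/ (voiced uvular fricative), which sits before the trigger /c/ (stop).
A voiced uvular stop is [ɢ], so the surface segment is [ɢ].

[bɔʂiɢcʊ]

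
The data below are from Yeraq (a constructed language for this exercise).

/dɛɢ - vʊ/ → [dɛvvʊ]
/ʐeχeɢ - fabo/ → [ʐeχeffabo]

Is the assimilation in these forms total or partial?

total assimilation

The segment that alternates is /ɢ/, which surfaces as [v] when adjacent to /v/.
The output [v] is identical to the trigger /v/ — every feature (place, manner, voicing) has been copied — so this is total assimilation.
The other form behaves the same way: /ɢ/ → [f] before /f/ — in each case the output is a copy of the following consonant.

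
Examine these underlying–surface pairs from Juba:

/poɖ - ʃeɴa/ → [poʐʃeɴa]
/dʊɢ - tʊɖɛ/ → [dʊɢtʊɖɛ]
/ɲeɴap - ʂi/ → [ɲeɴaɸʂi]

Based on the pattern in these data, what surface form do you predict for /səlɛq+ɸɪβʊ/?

The data show regressive manner assimilation: /ɖ/ → [ʐ] before /ʃ/; /p/ → [ɸ] before /ʂ/. In each pair only manner changes, matching the following consonant, while place and voice stay constant.
No alternation appears in [dʊɢtʊɖɛ]: there the adjacent consonants already agree in manner (/ɢ/ and /t/ are both stops), so this form is consistent with the same rule.
The rule targets /q/ (voiceless uvular stop), which sits before the trigger /ɸ/ (fricative).
Changing only its manner to fricative gives [χ] — the voiceless uvular fricative.

[səlɛχɸɪβʊ]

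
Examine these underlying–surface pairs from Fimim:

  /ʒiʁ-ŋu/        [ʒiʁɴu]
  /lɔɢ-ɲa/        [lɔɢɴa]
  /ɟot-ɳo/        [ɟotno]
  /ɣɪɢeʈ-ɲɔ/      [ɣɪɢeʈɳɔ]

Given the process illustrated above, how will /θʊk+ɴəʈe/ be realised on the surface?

The data show progressive place assimilation: /ŋ/ → [ɴ] after /ʁ/; /ɲ/ → [ɴ] after /ɢ/; /ɳ/ → [n] after /t/; /ɲ/ → [ɳ] after /ʈ/. In each pair only place changes, matching the preceding consonant, while manner and voice stay constant.
/ɴ/ is a voiced uvular nasal. The preceding trigger /k/ is velar, so /ɴ/ must become velar as well.
A voiced velar nasal is [ŋ], so the surface segment is [ŋ].

[θʊkŋəʈe]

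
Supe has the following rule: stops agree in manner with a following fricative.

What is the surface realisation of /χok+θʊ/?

/k/ is a voiceless velar stop. The following trigger /θ/ is a fricative, so /k/ must become a fricative as well.
A voiceless velar fricative is [x], so the surface segment is [x].

[χoxθʊ]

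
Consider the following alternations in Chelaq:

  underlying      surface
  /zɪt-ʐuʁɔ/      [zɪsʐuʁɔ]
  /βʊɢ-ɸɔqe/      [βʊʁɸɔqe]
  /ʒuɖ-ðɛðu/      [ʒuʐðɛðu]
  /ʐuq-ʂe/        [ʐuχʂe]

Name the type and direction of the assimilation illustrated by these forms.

Comparing underlying and surface forms, /t/ → [s] is the alternation; the neighbouring /ʐ/ is constant.
/t/ is a stop while /ʐ/ is a fricative; the output [s] is a fricative, matching the trigger — so the feature that spreads is manner.
Place and voice are unchanged, so the assimilation is partial, not total.
The other alternating forms pattern the same way: /ɢ/ → [ʁ] before /ɸ/ (stop → fricative, matching a fricative); /ɖ/ → [ʐ] before /ð/ (stop → fricative, matching a fricative); /q/ → [χ] before /ʂ/ (stop → fricative, matching a fricative) — only manner changes, and always toward the following segment.
The trigger is the following segment, so the direction is regressive (anticipatory).

regressive manner assimilation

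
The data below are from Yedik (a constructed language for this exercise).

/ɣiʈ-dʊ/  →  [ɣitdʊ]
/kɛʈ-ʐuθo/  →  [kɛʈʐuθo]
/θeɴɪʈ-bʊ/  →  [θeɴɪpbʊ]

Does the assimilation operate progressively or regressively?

regressive

The segment that alternates is /ʈ/, which surfaces as [t] when adjacent to /d/.
/ʈ/ is retroflex while /d/ is alveolar; the output [t] is alveolar, matching the trigger — so the feature that spreads is place.
The other alternating form patterns the same way: /ʈ/ → [p] before /b/ (retroflex → bilabial, matching bilabial) — only place changes, and always toward the following segment.
No alternation appears in [kɛʈʐuθo]: there the adjacent consonants already agree in place (/ʈ/ and /ʐ/ are both retroflex), so this form is consistent with the same rule.
Since the segment that changes precedes the conditioning segment, the assimilation is regressive.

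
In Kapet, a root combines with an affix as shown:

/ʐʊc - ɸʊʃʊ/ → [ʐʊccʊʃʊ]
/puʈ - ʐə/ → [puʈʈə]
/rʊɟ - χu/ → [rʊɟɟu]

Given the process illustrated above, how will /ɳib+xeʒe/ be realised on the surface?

The data show progressive total assimilation (/ɸ/ → [c] after /c/; /ʐ/ → [ʈ] after /ʈ/; /χ/ → [ɟ] after /ɟ/): in every case the target segment becomes identical to its preceding neighbour, copying more than a single feature.
/x/ is the segment targeted by the rule; it sits immediately after /b/, so it assimilates completely and surfaces as [b].

[ɳibbeʒe]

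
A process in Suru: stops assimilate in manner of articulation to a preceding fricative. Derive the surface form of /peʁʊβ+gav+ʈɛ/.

/g/ is a voiced velar stop. The preceding trigger /β/ is a fricative, so /g/ must become a fricative as well.
A voiced velar fricative is [ɣ], so the surface segment is [ɣ].
The same rule applies at the second boundary: /ʈ/ → [ʂ] next to /v/.

[peʁʊβɣavʂɛ]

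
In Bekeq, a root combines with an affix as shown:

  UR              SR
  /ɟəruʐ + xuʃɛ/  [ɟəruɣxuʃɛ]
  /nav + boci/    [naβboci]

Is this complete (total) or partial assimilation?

partial assimilation

The segment that alternates is /ʐ/, which surfaces as [ɣ] when adjacent to /x/.
/ʐ/ is retroflex while /x/ is velar; the output [ɣ] is velar, matching the trigger — so the feature that spreads is place.
Manner and voice are unchanged, so the assimilation is partial, not total.
Checking the remaining alternation: /v/ → [β] before /b/ (labiodental → bilabial, matching bilabial) — only place changes, and always toward the following segment.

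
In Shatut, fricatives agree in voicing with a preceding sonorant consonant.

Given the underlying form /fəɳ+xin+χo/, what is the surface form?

[fəɳɣinʁo]

The rule targets /x/ (voiceless velar fricative), which sits after the trigger /ɳ/ (voiced).
A voiced velar fricative is [ɣ], so the surface segment is [ɣ].
At the second juncture, /χ/ likewise becomes [ʁ] adjacent to /n/.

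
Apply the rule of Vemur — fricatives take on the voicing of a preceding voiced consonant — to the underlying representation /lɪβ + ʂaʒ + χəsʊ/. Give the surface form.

The rule targets /ʂ/ (voiceless retroflex fricative), which sits after the trigger /β/ (voiced).
Changing only its voicing to voiced gives [ʐ] — the voiced retroflex fricative.
The same rule applies at the second boundary: /χ/ → [ʁ] next to /ʒ/.

[lɪβʐaʒʁəsʊ]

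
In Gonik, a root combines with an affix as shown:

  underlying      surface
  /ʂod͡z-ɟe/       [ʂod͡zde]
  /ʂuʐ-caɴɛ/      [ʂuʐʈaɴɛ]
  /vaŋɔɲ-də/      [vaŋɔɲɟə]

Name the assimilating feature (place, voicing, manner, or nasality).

place

Comparing underlying and surface forms, /ɟ/ → [d] is the alternation; the neighbouring /d͡z/ is constant.
/ɟ/ is palatal while /d͡z/ is alveolar; the output [d] is alveolar, matching the trigger — so the feature that spreads is place.
The other alternating forms pattern the same way: /c/ → [ʈ] after /ʐ/ (palatal → retroflex, matching retroflex); /d/ → [ɟ] after /ɲ/ (alveolar → palatal, matching palatal) — only place changes, and always toward the preceding segment.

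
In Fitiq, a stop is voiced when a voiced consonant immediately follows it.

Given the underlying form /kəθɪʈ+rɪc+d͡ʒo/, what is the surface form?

[kəθɪɖrɪɟd͡ʒo]

The rule targets /ʈ/ (voiceless retroflex stop), which sits before the trigger /r/ (voiced).
A voiced retroflex stop is [ɖ], so the surface segment is [ɖ].
The same rule applies at the second boundary: /c/ → [ɟ] next to /d͡ʒ/.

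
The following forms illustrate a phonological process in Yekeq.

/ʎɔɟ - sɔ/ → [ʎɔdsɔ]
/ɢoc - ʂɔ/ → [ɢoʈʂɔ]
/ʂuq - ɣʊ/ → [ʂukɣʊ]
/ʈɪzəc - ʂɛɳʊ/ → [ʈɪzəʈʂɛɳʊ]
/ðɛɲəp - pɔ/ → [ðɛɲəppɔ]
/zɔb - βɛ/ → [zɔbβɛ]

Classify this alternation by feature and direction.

The segment that alternates is /ɟ/, which surfaces as [d] when adjacent to /s/.
The change palatal → alveolar matches the place of the following /s/, identifying this as place assimilation.
Manner and voice are unchanged, so the assimilation is partial, not total.
Checking the remaining alternations: /c/ → [ʈ] before /ʂ/ (palatal → retroflex, matching retroflex); /q/ → [k] before /ɣ/ (uvular → velar, matching velar) — only place changes, and always toward the following segment.
No alternation appears in [ðɛɲəppɔ], [zɔbβɛ]: there the adjacent consonants already agree in place (/p/ and /p/ are both bilabial; /b/ and /β/ are both bilabial), so these forms are consistent with the same rule.
The trigger is the following segment, so the direction is regressive (anticipatory).

regressive place assimilation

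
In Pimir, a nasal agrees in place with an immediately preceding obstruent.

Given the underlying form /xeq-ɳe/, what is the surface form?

[xeqɴe]

/ɳ/ is a voiced retroflex nasal. The preceding trigger /q/ is uvular, so /ɳ/ must become uvular as well.
Changing only its place to uvular gives [ɴ] — the voiced uvular nasal.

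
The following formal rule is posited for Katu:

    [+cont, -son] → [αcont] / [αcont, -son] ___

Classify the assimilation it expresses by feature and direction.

The shared variable α links the value of [cont] on the target to that of the neighbouring obstruent. [cont] distinguishes stops from fricatives — a manner-of-articulation feature — so this is manner assimilation.
Since the environment is written before the underscore, the trigger precedes the target; the direction is progressive.

progressive manner assimilation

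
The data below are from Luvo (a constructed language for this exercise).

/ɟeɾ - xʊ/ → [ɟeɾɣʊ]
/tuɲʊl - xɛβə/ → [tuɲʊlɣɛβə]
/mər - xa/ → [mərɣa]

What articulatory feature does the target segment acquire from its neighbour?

voicing

The segment that alternates is /x/, which surfaces as [ɣ] when adjacent to /ɾ/.
The change voiceless → voiced matches the voicing of the preceding /ɾ/, identifying this as voicing assimilation.
The other alternating forms pattern the same way: /x/ → [ɣ] after /l/ (voiceless → voiced, matching voiced); /x/ → [ɣ] after /r/ (voiceless → voiced, matching voiced) — only voicing changes, and always toward the preceding segment.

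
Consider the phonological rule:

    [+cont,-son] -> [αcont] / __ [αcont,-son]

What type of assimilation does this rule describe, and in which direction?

regressive manner assimilation

The rule copies [cont] (continuancy) from the environment onto the target fricatives; since [±cont] encodes the stop/fricative manner contrast, the assimilating dimension is manner.
Since the environment is written after the underscore, the trigger follows the target; the direction is regressive.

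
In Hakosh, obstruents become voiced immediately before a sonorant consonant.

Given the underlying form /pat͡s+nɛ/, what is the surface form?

[pad͡znɛ]

/t͡s/ is a voiceless alveolar affricate. The following trigger /n/ is voiced, so /t͡s/ must become voiced as well.
The voiced alveolar affricate is [d͡z], so /t͡s/ → [d͡z].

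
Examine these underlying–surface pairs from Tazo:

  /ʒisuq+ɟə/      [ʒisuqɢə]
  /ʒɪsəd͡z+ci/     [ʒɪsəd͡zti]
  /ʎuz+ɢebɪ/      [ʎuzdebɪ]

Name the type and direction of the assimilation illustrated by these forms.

Comparing underlying and surface forms, /ɟ/ → [ɢ] is the alternation; the neighbouring /q/ is constant.
The change palatal → uvular matches the place of the preceding /q/, identifying this as place assimilation.
Manner and voice are unchanged, so the assimilation is partial, not total.
The same holds elsewhere in the data: /c/ → [t] after /d͡z/ (palatal → alveolar, matching alveolar); /ɢ/ → [d] after /z/ (uvular → alveolar, matching alveolar) — only place changes, and always toward the preceding segment.
Since the segment that changes follows the conditioning segment, the assimilation is progressive.

progressive place assimilation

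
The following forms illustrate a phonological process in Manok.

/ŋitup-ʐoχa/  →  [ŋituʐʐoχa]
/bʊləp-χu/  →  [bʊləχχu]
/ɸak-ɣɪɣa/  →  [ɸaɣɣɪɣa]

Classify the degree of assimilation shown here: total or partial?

Underlying /p/ is realised as [ʐ] next to /ʐ/; /ʐ/ itself does not change.
The output [ʐ] is identical to the trigger /ʐ/ — every feature (place, manner, voicing) has been copied — so this is total assimilation.
The other forms behave the same way: /p/ → [χ] before /χ/; /k/ → [ɣ] before /ɣ/ — in each case the output is a copy of the following consonant.

total assimilation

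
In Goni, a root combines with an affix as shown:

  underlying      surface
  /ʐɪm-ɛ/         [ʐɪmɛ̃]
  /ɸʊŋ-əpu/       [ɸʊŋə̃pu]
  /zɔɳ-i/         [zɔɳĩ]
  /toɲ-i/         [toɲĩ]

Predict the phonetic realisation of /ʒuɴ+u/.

The data show progressive nasality assimilation (vowel nasalisation): /ɛ/ → [ɛ̃] after /m/; /ə/ → [ə̃] after /ŋ/; /i/ → [ĩ] after /ɳ/; /i/ → [ĩ] after /ɲ/ — a vowel is nasalised by an immediately preceding nasal consonant.
/u/ sits next to the nasal /ɴ/ and is therefore nasalised to [ũ].

[ʒuɴũ]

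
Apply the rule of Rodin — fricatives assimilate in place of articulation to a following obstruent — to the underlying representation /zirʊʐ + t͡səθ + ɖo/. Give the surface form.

The rule targets /ʐ/ (voiced retroflex fricative), which sits before the trigger /t͡s/ (alveolar).
Changing only its place to alveolar gives [z] — the voiced alveolar fricative.
The same rule applies at the second boundary: /θ/ → [ʂ] next to /ɖ/.

[zirʊzt͡səʂɖo]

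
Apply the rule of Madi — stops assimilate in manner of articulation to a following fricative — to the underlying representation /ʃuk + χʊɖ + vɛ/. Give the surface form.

[ʃuxχʊʐvɛ]

The rule targets /k/ (voiceless velar stop), which sits before the trigger /χ/ (fricative).
A voiceless velar fricative is [x], so the surface segment is [x].
At the second juncture, /ɖ/ likewise becomes [ʐ] adjacent to /v/.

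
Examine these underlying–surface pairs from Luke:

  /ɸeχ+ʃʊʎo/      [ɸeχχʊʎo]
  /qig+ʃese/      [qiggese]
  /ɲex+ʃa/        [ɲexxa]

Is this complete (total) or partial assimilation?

Comparing underlying and surface forms, /ʃ/ → [g] is the alternation; the neighbouring /g/ is constant.
The output [g] is identical to the trigger /g/ — every feature (place, manner, voicing) has been copied — so this is total assimilation.
The other forms behave the same way: /ʃ/ → [χ] after /χ/; /ʃ/ → [x] after /x/ — in each case the output is a copy of the preceding consonant.

total assimilation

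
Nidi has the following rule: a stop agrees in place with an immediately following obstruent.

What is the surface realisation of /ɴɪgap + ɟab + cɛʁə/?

[ɴɪgacɟaɟcɛʁə]

The rule targets /p/ (voiceless bilabial stop), which sits before the trigger /ɟ/ (palatal).
Changing only its place to palatal gives [c] — the voiceless palatal stop.
At the second juncture, /b/ likewise becomes [ɟ] adjacent to /c/.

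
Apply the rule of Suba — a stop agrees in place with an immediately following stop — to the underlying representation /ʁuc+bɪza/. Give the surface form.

[ʁupbɪza]

/c/ is a voiceless palatal stop. The following trigger /b/ is bilabial, so /c/ must become bilabial as well.
Changing only its place to bilabial gives [p] — the voiceless bilabial stop.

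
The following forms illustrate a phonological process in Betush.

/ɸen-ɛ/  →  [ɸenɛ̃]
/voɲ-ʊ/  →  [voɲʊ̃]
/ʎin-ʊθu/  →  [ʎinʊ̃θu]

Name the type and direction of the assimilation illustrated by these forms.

The vowel /ɛ/ surfaces as nasalised [ɛ̃] next to the preceding nasal /n/ — it has acquired the [+nasal] feature of its neighbour.
Likewise in the remaining data: /ʊ/ → [ʊ̃] after /ɲ/; /ʊ/ → [ʊ̃] after /n/ — each time a vowel is nasalised next to a preceding nasal.
Because the conditioning nasal is to the left of the vowel that changes, the process is progressive (perseverative).

progressive nasality assimilation (vowel nasalisation)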